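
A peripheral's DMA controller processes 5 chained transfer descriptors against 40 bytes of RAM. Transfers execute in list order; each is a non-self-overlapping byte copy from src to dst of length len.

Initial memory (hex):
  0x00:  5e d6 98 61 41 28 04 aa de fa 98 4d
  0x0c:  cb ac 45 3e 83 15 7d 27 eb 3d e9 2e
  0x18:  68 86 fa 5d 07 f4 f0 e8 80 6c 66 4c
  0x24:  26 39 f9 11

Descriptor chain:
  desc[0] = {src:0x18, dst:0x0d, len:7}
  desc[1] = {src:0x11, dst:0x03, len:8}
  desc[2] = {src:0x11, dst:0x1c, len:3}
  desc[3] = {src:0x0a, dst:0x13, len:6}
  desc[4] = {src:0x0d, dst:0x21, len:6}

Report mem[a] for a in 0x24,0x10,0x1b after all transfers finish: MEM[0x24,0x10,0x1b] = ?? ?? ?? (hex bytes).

MEM[0x24,0x10,0x1b] = 5d 5d 5d

#0 dst[0x0d+7] := {0x68,0x86,0xfa,0x5d,0x07,0xf4,0xf0}
#1 dst[0x03+8] := {0x07,0xf4,0xf0,0xeb,0x3d,0xe9,0x2e,0x68}
#2 dst[0x1c+3] := {0x07,0xf4,0xf0}
#3 dst[0x13+6] := {0x68,0x4d,0xcb,0x68,0x86,0xfa}
#4 dst[0x21+6] := {0x68,0x86,0xfa,0x5d,0x07,0xf4}
query mem[0x24]=0x5d, mem[0x10]=0x5d, mem[0x1b]=0x5d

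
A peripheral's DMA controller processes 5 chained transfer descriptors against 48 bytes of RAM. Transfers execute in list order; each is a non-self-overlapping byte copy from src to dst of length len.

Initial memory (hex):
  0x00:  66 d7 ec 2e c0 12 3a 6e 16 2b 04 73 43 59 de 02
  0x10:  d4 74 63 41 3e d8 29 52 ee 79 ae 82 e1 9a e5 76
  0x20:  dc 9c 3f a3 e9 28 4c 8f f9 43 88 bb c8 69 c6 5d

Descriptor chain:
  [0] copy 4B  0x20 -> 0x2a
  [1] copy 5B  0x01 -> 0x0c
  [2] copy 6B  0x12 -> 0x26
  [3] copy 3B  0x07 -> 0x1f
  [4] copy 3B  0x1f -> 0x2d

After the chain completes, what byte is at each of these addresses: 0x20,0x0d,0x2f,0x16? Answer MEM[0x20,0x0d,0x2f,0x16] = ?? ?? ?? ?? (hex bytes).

#0 dst[0x2a+4] := {0xdc,0x9c,0x3f,0xa3}
#1 dst[0x0c+5] := {0xd7,0xec,0x2e,0xc0,0x12}
#2 dst[0x26+6] := {0x63,0x41,0x3e,0xd8,0x29,0x52}
#3 dst[0x1f+3] := {0x6e,0x16,0x2b}
#4 dst[0x2d+3] := {0x6e,0x16,0x2b}
query mem[0x20]=0x16, mem[0x0d]=0xec, mem[0x2f]=0x2b, mem[0x16]=0x29

MEM[0x20,0x0d,0x2f,0x16] = 16 ec 2b 29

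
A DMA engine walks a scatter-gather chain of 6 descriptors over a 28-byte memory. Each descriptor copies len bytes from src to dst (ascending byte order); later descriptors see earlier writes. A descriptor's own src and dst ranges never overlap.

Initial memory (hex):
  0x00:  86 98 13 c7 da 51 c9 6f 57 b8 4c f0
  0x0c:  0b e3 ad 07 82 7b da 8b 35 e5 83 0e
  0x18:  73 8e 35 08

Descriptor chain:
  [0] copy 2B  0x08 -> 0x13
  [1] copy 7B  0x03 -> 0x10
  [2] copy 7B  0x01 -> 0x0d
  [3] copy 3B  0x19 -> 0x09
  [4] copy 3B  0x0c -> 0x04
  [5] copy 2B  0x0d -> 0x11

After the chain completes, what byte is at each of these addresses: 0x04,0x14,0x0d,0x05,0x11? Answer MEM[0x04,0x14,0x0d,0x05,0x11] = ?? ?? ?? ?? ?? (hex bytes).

MEM[0x04,0x14,0x0d,0x05,0x11] = 0b 6f 98 98 98

#0 dst[0x13+2] := {0x57,0xb8}
#1 dst[0x10+7] := {0xc7,0xda,0x51,0xc9,0x6f,0x57,0xb8}
#2 dst[0x0d+7] := {0x98,0x13,0xc7,0xda,0x51,0xc9,0x6f}
#3 dst[0x09+3] := {0x8e,0x35,0x08}
#4 dst[0x04+3] := {0x0b,0x98,0x13}
#5 dst[0x11+2] := {0x98,0x13}
query mem[0x04]=0x0b, mem[0x14]=0x6f, mem[0x0d]=0x98, mem[0x05]=0x98, mem[0x11]=0x98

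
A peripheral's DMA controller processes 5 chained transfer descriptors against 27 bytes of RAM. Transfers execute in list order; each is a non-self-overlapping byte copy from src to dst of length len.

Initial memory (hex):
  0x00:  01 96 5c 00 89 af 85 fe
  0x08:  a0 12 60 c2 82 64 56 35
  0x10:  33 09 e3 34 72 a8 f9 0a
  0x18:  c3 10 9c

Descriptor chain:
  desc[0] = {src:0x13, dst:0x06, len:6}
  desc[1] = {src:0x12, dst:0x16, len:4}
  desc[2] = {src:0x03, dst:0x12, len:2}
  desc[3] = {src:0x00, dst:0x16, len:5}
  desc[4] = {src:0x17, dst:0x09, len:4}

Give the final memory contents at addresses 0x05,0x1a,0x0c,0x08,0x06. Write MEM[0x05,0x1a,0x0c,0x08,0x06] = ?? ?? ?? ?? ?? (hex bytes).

#0 dst[0x06+6] := {0x34,0x72,0xa8,0xf9,0x0a,0xc3}
#1 dst[0x16+4] := {0xe3,0x34,0x72,0xa8}
#2 dst[0x12+2] := {0x00,0x89}
#3 dst[0x16+5] := {0x01,0x96,0x5c,0x00,0x89}
#4 dst[0x09+4] := {0x96,0x5c,0x00,0x89}
query mem[0x05]=0xaf, mem[0x1a]=0x89, mem[0x0c]=0x89, mem[0x08]=0xa8, mem[0x06]=0x34

MEM[0x05,0x1a,0x0c,0x08,0x06] = af 89 89 a8 34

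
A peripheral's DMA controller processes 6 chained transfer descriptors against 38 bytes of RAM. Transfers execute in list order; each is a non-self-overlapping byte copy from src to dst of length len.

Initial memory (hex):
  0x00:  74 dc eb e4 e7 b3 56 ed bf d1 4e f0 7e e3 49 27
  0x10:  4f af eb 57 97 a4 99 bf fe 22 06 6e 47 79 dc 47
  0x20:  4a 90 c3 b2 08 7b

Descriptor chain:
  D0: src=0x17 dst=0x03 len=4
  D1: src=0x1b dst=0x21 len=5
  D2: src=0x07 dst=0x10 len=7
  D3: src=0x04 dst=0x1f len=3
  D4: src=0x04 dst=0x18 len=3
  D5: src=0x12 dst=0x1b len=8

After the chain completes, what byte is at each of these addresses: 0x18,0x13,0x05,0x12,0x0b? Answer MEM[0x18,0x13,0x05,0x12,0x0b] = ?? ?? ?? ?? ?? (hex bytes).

D0: mem[0x03..0x06] <- [bf fe 22 06]
D1: mem[0x21..0x25] <- [6e 47 79 dc 47]
D2: mem[0x10..0x16] <- [ed bf d1 4e f0 7e e3]
D3: mem[0x1f..0x21] <- [fe 22 06]
D4: mem[0x18..0x1a] <- [fe 22 06]
D5: mem[0x1b..0x22] <- [d1 4e f0 7e e3 bf fe 22]
query mem[0x18]=0xfe, mem[0x13]=0x4e, mem[0x05]=0x22, mem[0x12]=0xd1, mem[0x0b]=0xf0

MEM[0x18,0x13,0x05,0x12,0x0b] = fe 4e 22 d1 f0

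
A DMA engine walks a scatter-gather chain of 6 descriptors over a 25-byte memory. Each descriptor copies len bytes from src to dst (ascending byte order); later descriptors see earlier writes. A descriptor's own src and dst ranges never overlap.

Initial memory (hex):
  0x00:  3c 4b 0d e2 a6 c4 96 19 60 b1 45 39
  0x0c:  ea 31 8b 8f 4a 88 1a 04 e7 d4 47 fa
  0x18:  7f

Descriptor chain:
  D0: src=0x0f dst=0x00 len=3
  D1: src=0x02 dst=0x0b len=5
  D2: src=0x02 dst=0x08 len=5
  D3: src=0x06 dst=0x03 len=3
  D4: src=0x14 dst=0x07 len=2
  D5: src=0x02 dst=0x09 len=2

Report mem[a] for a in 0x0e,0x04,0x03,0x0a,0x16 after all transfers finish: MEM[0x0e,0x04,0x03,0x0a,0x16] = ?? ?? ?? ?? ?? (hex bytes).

MEM[0x0e,0x04,0x03,0x0a,0x16] = c4 19 96 96 47

D0: mem[0x00..0x02] <- [8f 4a 88]
D1: mem[0x0b..0x0f] <- [88 e2 a6 c4 96]
D2: mem[0x08..0x0c] <- [88 e2 a6 c4 96]
D3: mem[0x03..0x05] <- [96 19 88]
D4: mem[0x07..0x08] <- [e7 d4]
D5: mem[0x09..0x0a] <- [88 96]
query mem[0x0e]=0xc4, mem[0x04]=0x19, mem[0x03]=0x96, mem[0x0a]=0x96, mem[0x16]=0x47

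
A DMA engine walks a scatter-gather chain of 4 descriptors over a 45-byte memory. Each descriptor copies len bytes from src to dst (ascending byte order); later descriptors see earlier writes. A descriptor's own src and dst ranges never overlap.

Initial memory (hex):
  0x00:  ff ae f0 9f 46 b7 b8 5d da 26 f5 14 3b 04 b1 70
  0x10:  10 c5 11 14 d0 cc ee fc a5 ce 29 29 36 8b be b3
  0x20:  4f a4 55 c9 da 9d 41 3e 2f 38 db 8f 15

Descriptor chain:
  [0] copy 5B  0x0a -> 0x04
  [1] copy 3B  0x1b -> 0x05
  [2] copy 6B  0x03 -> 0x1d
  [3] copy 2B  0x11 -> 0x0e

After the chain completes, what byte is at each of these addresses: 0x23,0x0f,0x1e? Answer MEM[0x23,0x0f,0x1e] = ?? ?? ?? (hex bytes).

MEM[0x23,0x0f,0x1e] = c9 11 f5

D0: mem[0x04..0x08] <- [f5 14 3b 04 b1]
D1: mem[0x05..0x07] <- [29 36 8b]
D2: mem[0x1d..0x22] <- [9f f5 29 36 8b b1]
D3: mem[0x0e..0x0f] <- [c5 11]
query mem[0x23]=0xc9, mem[0x0f]=0x11, mem[0x1e]=0xf5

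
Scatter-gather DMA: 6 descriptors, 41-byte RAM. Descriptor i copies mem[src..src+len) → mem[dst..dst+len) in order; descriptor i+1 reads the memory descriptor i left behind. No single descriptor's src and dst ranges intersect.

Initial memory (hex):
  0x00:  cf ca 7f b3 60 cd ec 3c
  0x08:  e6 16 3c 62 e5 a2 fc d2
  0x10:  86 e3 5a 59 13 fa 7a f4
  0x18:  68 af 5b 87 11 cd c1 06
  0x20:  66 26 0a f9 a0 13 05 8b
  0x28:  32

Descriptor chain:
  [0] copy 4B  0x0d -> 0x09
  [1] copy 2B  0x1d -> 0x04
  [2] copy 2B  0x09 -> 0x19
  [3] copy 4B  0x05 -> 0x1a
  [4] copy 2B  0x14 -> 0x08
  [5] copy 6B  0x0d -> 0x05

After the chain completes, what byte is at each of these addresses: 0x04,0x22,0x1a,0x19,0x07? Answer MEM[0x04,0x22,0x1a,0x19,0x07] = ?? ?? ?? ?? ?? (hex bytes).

D0: mem[0x09..0x0c] <- [a2 fc d2 86]
D1: mem[0x04..0x05] <- [cd c1]
D2: mem[0x19..0x1a] <- [a2 fc]
D3: mem[0x1a..0x1d] <- [c1 ec 3c e6]
D4: mem[0x08..0x09] <- [13 fa]
D5: mem[0x05..0x0a] <- [a2 fc d2 86 e3 5a]
query mem[0x04]=0xcd, mem[0x22]=0x0a, mem[0x1a]=0xc1, mem[0x19]=0xa2, mem[0x07]=0xd2

MEM[0x04,0x22,0x1a,0x19,0x07] = cd 0a c1 a2 d2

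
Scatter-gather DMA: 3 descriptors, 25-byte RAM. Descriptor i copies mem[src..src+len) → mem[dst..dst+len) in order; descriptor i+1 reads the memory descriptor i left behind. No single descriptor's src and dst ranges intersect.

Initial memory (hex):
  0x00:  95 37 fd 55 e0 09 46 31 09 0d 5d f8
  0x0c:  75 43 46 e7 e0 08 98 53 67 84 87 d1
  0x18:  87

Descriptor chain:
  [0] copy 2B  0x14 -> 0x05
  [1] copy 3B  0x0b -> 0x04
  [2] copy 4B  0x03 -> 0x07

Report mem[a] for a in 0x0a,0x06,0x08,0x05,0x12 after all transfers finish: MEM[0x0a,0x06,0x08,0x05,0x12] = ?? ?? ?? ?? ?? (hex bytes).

  after D0: wrote 2B at 0x05 = 6784
  after D1: wrote 3B at 0x04 = f87543
  after D2: wrote 4B at 0x07 = 55f87543
query mem[0x0a]=0x43, mem[0x06]=0x43, mem[0x08]=0xf8, mem[0x05]=0x75, mem[0x12]=0x98

MEM[0x0a,0x06,0x08,0x05,0x12] = 43 43 f8 75 98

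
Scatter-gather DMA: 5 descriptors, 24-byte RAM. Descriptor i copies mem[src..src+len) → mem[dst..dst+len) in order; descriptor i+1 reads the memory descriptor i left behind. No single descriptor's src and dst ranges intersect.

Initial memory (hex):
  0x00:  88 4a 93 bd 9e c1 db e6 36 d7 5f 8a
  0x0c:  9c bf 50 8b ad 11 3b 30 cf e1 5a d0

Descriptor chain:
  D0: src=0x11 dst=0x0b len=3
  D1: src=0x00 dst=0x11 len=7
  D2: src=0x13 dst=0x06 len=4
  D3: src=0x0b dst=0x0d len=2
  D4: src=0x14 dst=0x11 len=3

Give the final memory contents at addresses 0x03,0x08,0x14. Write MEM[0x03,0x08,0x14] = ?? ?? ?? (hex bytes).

MEM[0x03,0x08,0x14] = bd 9e bd

  after D0: wrote 3B at 0x0b = 113b30
  after D1: wrote 7B at 0x11 = 884a93bd9ec1db
  after D2: wrote 4B at 0x06 = 93bd9ec1
  after D3: wrote 2B at 0x0d = 113b
  after D4: wrote 3B at 0x11 = bd9ec1
query mem[0x03]=0xbd, mem[0x08]=0x9e, mem[0x14]=0xbd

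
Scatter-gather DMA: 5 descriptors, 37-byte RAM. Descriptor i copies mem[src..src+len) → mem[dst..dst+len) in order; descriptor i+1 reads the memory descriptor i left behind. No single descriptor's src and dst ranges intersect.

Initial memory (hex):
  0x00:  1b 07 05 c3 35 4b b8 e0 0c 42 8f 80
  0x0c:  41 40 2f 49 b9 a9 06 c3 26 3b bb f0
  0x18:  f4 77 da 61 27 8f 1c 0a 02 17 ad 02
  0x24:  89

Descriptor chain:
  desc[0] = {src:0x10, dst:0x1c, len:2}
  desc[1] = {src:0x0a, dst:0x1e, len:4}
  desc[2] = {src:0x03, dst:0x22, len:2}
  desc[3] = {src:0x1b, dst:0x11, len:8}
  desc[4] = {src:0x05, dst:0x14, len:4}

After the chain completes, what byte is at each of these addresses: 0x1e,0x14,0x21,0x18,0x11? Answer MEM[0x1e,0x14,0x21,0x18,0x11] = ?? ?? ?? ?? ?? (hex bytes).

[0] 0x10->0x1c len=2 : b9 a9
[1] 0x0a->0x1e len=4 : 8f 80 41 40
[2] 0x03->0x22 len=2 : c3 35
[3] 0x1b->0x11 len=8 : 61 b9 a9 8f 80 41 40 c3
[4] 0x05->0x14 len=4 : 4b b8 e0 0c
query mem[0x1e]=0x8f, mem[0x14]=0x4b, mem[0x21]=0x40, mem[0x18]=0xc3, mem[0x11]=0x61

MEM[0x1e,0x14,0x21,0x18,0x11] = 8f 4b 40 c3 61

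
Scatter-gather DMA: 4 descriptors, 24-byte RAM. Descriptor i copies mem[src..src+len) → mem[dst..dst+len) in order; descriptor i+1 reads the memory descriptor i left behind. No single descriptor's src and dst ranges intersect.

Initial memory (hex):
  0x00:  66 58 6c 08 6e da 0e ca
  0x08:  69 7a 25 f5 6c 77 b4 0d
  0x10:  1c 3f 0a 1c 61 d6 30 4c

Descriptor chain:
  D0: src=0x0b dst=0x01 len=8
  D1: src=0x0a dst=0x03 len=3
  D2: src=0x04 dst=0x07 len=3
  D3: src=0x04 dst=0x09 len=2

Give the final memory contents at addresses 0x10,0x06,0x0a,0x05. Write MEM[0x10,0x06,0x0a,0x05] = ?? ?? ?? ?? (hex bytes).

MEM[0x10,0x06,0x0a,0x05] = 1c 1c 6c 6c

#0 dst[0x01+8] := {0xf5,0x6c,0x77,0xb4,0x0d,0x1c,0x3f,0x0a}
#1 dst[0x03+3] := {0x25,0xf5,0x6c}
#2 dst[0x07+3] := {0xf5,0x6c,0x1c}
#3 dst[0x09+2] := {0xf5,0x6c}
query mem[0x10]=0x1c, mem[0x06]=0x1c, mem[0x0a]=0x6c, mem[0x05]=0x6c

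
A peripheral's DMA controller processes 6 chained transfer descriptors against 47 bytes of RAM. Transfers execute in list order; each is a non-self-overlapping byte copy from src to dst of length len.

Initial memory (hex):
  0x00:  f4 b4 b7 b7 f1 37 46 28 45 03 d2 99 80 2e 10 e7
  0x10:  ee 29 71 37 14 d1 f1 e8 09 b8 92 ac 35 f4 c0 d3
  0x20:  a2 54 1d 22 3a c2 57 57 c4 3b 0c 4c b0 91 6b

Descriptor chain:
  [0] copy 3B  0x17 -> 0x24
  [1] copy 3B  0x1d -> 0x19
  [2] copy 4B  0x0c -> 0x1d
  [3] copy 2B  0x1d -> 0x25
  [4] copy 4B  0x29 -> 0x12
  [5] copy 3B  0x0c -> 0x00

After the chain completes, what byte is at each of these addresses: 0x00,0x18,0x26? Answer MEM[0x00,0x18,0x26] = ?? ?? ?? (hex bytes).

MEM[0x00,0x18,0x26] = 80 09 2e

D0: mem[0x24..0x26] <- [e8 09 b8]
D1: mem[0x19..0x1b] <- [f4 c0 d3]
D2: mem[0x1d..0x20] <- [80 2e 10 e7]
D3: mem[0x25..0x26] <- [80 2e]
D4: mem[0x12..0x15] <- [3b 0c 4c b0]
D5: mem[0x00..0x02] <- [80 2e 10]
query mem[0x00]=0x80, mem[0x18]=0x09, mem[0x26]=0x2e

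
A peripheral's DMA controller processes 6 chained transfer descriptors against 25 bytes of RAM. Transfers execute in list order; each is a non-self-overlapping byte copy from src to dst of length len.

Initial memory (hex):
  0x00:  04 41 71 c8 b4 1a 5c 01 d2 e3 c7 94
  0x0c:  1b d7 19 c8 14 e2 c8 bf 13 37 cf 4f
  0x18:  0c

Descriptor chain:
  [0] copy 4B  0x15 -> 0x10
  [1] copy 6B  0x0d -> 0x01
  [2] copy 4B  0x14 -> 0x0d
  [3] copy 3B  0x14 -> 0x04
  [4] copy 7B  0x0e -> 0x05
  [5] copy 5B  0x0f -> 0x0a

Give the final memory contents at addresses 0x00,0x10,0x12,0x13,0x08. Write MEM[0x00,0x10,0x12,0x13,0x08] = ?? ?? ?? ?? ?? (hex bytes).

  after D0: wrote 4B at 0x10 = 37cf4f0c
  after D1: wrote 6B at 0x01 = d719c837cf4f
  after D2: wrote 4B at 0x0d = 1337cf4f
  after D3: wrote 3B at 0x04 = 1337cf
  after D4: wrote 7B at 0x05 = 37cf4fcf4f0c13
  after D5: wrote 5B at 0x0a = cf4fcf4f0c
query mem[0x00]=0x04, mem[0x10]=0x4f, mem[0x12]=0x4f, mem[0x13]=0x0c, mem[0x08]=0xcf

MEM[0x00,0x10,0x12,0x13,0x08] = 04 4f 4f 0c cf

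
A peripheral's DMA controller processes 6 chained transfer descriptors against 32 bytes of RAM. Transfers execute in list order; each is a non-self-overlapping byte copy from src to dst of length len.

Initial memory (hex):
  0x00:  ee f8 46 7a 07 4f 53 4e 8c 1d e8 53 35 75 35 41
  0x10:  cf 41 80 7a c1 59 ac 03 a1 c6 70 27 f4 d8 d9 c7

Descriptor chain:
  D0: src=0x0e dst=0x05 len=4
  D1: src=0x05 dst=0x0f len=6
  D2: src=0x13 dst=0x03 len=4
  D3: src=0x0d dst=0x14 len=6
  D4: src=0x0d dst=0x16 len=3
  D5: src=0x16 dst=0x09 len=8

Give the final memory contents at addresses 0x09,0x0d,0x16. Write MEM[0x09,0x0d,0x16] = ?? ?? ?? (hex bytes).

  after D0: wrote 4B at 0x05 = 3541cf41
  after D1: wrote 6B at 0x0f = 3541cf411de8
  after D2: wrote 4B at 0x03 = 1de859ac
  after D3: wrote 6B at 0x14 = 75353541cf41
  after D4: wrote 3B at 0x16 = 753535
  after D5: wrote 8B at 0x09 = 753535417027f4d8
query mem[0x09]=0x75, mem[0x0d]=0x70, mem[0x16]=0x75

MEM[0x09,0x0d,0x16] = 75 70 75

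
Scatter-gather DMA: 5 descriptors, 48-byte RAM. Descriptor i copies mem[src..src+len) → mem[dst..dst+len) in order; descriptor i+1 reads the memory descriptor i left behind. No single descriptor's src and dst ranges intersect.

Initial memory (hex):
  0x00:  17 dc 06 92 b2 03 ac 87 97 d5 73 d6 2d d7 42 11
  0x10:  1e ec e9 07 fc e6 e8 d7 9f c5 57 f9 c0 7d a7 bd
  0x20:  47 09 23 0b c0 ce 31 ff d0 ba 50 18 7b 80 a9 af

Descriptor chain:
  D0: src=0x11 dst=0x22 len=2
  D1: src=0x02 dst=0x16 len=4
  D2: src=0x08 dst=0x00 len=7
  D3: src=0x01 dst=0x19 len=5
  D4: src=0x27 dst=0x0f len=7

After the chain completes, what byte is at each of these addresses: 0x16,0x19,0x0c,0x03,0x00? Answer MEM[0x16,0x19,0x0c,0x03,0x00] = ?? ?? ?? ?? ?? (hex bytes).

MEM[0x16,0x19,0x0c,0x03,0x00] = 06 d5 2d d6 97

#0 dst[0x22+2] := {0xec,0xe9}
#1 dst[0x16+4] := {0x06,0x92,0xb2,0x03}
#2 dst[0x00+7] := {0x97,0xd5,0x73,0xd6,0x2d,0xd7,0x42}
#3 dst[0x19+5] := {0xd5,0x73,0xd6,0x2d,0xd7}
#4 dst[0x0f+7] := {0xff,0xd0,0xba,0x50,0x18,0x7b,0x80}
query mem[0x16]=0x06, mem[0x19]=0xd5, mem[0x0c]=0x2d, mem[0x03]=0xd6, mem[0x00]=0x97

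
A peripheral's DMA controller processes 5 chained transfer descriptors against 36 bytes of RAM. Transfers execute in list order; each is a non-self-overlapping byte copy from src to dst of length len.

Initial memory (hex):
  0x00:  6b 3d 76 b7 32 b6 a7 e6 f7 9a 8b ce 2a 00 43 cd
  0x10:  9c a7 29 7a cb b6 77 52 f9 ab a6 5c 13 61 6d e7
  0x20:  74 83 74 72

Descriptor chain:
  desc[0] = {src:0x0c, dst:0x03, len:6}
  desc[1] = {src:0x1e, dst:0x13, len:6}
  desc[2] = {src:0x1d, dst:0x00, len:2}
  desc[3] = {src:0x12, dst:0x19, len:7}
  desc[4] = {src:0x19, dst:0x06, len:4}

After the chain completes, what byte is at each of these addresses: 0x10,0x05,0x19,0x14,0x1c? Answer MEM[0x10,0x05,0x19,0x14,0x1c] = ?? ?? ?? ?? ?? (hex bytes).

MEM[0x10,0x05,0x19,0x14,0x1c] = 9c 43 29 e7 74

D0: mem[0x03..0x08] <- [2a 00 43 cd 9c a7]
D1: mem[0x13..0x18] <- [6d e7 74 83 74 72]
D2: mem[0x00..0x01] <- [61 6d]
D3: mem[0x19..0x1f] <- [29 6d e7 74 83 74 72]
D4: mem[0x06..0x09] <- [29 6d e7 74]
query mem[0x10]=0x9c, mem[0x05]=0x43, mem[0x19]=0x29, mem[0x14]=0xe7, mem[0x1c]=0x74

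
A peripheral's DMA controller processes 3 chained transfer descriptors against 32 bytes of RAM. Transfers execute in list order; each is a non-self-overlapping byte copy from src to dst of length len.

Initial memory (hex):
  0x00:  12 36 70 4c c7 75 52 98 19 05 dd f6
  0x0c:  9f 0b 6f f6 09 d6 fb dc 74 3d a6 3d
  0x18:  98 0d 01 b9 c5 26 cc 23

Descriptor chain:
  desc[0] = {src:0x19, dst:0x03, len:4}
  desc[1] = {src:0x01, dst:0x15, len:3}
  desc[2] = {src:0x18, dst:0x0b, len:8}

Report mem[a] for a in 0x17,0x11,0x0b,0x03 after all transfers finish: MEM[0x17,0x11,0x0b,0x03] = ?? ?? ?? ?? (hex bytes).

MEM[0x17,0x11,0x0b,0x03] = 0d cc 98 0d

  after D0: wrote 4B at 0x03 = 0d01b9c5
  after D1: wrote 3B at 0x15 = 36700d
  after D2: wrote 8B at 0x0b = 980d01b9c526cc23
query mem[0x17]=0x0d, mem[0x11]=0xcc, mem[0x0b]=0x98, mem[0x03]=0x0d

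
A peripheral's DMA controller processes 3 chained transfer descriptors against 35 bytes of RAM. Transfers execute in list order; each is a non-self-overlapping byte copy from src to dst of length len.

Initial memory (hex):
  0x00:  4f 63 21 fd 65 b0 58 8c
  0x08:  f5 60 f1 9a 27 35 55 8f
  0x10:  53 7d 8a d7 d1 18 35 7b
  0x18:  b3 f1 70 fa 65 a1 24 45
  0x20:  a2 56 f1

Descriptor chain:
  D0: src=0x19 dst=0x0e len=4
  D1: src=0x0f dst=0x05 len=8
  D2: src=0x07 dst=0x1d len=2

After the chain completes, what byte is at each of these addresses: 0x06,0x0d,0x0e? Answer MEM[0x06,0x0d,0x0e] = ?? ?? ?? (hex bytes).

#0 dst[0x0e+4] := {0xf1,0x70,0xfa,0x65}
#1 dst[0x05+8] := {0x70,0xfa,0x65,0x8a,0xd7,0xd1,0x18,0x35}
#2 dst[0x1d+2] := {0x65,0x8a}
query mem[0x06]=0xfa, mem[0x0d]=0x35, mem[0x0e]=0xf1

MEM[0x06,0x0d,0x0e] = fa 35 f1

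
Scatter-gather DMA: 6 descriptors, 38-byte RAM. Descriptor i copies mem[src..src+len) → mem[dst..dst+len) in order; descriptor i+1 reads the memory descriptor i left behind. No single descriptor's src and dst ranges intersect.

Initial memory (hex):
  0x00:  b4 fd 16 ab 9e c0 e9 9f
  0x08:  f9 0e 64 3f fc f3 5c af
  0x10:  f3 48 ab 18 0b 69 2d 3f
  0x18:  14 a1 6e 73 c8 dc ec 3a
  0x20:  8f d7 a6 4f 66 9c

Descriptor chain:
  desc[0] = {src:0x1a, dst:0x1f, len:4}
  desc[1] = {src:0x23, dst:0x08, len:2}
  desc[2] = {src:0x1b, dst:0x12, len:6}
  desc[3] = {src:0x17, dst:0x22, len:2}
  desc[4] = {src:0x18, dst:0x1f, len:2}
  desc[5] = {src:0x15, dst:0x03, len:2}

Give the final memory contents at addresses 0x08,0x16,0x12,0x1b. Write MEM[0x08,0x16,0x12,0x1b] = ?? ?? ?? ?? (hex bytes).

[0] 0x1a->0x1f len=4 : 6e 73 c8 dc
[1] 0x23->0x08 len=2 : 4f 66
[2] 0x1b->0x12 len=6 : 73 c8 dc ec 6e 73
[3] 0x17->0x22 len=2 : 73 14
[4] 0x18->0x1f len=2 : 14 a1
[5] 0x15->0x03 len=2 : ec 6e
query mem[0x08]=0x4f, mem[0x16]=0x6e, mem[0x12]=0x73, mem[0x1b]=0x73

MEM[0x08,0x16,0x12,0x1b] = 4f 6e 73 73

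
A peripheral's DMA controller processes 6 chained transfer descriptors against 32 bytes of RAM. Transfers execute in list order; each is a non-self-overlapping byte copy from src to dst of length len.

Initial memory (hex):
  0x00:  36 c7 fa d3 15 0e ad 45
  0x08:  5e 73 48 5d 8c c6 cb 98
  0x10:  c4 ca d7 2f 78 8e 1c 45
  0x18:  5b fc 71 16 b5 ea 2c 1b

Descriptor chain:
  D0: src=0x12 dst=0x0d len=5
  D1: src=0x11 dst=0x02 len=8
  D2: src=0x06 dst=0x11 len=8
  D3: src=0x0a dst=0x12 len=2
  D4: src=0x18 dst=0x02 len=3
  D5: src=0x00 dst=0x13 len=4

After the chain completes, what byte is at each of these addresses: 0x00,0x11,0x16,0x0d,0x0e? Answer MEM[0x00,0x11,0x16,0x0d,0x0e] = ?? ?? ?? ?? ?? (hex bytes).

  after D0: wrote 5B at 0x0d = d72f788e1c
  after D1: wrote 8B at 0x02 = 1cd72f788e1c455b
  after D2: wrote 8B at 0x11 = 8e1c455b485d8cd7
  after D3: wrote 2B at 0x12 = 485d
  after D4: wrote 3B at 0x02 = d7fc71
  after D5: wrote 4B at 0x13 = 36c7d7fc
query mem[0x00]=0x36, mem[0x11]=0x8e, mem[0x16]=0xfc, mem[0x0d]=0xd7, mem[0x0e]=0x2f

MEM[0x00,0x11,0x16,0x0d,0x0e] = 36 8e fc d7 2f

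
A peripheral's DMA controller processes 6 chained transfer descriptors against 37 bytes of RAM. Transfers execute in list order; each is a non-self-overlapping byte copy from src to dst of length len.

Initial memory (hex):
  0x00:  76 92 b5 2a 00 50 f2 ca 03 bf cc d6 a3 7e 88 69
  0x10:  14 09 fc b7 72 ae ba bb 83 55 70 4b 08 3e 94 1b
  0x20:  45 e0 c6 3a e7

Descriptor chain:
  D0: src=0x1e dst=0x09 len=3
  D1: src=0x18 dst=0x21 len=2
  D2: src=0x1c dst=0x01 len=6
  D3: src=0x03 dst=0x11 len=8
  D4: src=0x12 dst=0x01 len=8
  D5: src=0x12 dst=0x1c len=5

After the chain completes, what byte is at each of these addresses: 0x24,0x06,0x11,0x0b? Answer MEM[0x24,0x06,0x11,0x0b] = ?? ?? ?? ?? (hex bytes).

MEM[0x24,0x06,0x11,0x0b] = e7 94 94 45

  after D0: wrote 3B at 0x09 = 941b45
  after D1: wrote 2B at 0x21 = 8355
  after D2: wrote 6B at 0x01 = 083e941b4583
  after D3: wrote 8B at 0x11 = 941b4583ca03941b
  after D4: wrote 8B at 0x01 = 1b4583ca03941b55
  after D5: wrote 5B at 0x1c = 1b4583ca03
query mem[0x24]=0xe7, mem[0x06]=0x94, mem[0x11]=0x94, mem[0x0b]=0x45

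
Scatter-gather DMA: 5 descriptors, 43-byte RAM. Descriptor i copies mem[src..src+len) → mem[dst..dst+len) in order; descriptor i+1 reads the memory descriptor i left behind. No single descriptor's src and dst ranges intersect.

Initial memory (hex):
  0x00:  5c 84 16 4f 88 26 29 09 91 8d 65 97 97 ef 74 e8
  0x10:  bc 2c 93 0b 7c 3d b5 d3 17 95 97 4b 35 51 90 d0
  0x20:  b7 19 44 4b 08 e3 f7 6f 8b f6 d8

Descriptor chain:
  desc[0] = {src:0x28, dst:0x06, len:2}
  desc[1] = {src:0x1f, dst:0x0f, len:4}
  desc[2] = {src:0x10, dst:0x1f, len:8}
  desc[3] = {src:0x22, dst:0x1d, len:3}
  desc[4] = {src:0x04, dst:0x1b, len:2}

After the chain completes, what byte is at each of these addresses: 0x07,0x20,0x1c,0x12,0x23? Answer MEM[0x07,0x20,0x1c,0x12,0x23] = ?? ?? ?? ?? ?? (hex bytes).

MEM[0x07,0x20,0x1c,0x12,0x23] = f6 19 26 44 7c

D0: mem[0x06..0x07] <- [8b f6]
D1: mem[0x0f..0x12] <- [d0 b7 19 44]
D2: mem[0x1f..0x26] <- [b7 19 44 0b 7c 3d b5 d3]
D3: mem[0x1d..0x1f] <- [0b 7c 3d]
D4: mem[0x1b..0x1c] <- [88 26]
query mem[0x07]=0xf6, mem[0x20]=0x19, mem[0x1c]=0x26, mem[0x12]=0x44, mem[0x23]=0x7c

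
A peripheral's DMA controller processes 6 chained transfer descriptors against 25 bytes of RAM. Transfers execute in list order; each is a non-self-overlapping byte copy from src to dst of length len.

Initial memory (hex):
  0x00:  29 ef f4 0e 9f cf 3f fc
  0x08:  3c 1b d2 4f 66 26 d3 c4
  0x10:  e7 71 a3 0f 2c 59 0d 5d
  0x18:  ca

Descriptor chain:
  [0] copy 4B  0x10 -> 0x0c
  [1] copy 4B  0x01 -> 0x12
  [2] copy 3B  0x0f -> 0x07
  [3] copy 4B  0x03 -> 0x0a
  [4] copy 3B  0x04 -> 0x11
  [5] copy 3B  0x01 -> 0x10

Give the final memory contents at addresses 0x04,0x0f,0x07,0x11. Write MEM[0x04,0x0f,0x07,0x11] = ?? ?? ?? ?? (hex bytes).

D0: mem[0x0c..0x0f] <- [e7 71 a3 0f]
D1: mem[0x12..0x15] <- [ef f4 0e 9f]
D2: mem[0x07..0x09] <- [0f e7 71]
D3: mem[0x0a..0x0d] <- [0e 9f cf 3f]
D4: mem[0x11..0x13] <- [9f cf 3f]
D5: mem[0x10..0x12] <- [ef f4 0e]
query mem[0x04]=0x9f, mem[0x0f]=0x0f, mem[0x07]=0x0f, mem[0x11]=0xf4

MEM[0x04,0x0f,0x07,0x11] = 9f 0f 0f f4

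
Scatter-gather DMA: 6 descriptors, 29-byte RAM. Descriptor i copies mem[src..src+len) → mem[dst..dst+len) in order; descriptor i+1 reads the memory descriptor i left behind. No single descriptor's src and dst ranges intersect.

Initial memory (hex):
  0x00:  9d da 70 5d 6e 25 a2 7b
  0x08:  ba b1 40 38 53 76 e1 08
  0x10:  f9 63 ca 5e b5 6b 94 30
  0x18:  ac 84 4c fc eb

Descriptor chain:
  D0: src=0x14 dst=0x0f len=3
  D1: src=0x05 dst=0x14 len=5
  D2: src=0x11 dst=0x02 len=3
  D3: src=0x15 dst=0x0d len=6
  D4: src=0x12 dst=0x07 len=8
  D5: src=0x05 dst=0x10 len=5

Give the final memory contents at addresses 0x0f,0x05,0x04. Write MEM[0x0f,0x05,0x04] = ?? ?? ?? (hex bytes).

MEM[0x0f,0x05,0x04] = ba 25 5e

D0: mem[0x0f..0x11] <- [b5 6b 94]
D1: mem[0x14..0x18] <- [25 a2 7b ba b1]
D2: mem[0x02..0x04] <- [94 ca 5e]
D3: mem[0x0d..0x12] <- [a2 7b ba b1 84 4c]
D4: mem[0x07..0x0e] <- [4c 5e 25 a2 7b ba b1 84]
D5: mem[0x10..0x14] <- [25 a2 4c 5e 25]
query mem[0x0f]=0xba, mem[0x05]=0x25, mem[0x04]=0x5e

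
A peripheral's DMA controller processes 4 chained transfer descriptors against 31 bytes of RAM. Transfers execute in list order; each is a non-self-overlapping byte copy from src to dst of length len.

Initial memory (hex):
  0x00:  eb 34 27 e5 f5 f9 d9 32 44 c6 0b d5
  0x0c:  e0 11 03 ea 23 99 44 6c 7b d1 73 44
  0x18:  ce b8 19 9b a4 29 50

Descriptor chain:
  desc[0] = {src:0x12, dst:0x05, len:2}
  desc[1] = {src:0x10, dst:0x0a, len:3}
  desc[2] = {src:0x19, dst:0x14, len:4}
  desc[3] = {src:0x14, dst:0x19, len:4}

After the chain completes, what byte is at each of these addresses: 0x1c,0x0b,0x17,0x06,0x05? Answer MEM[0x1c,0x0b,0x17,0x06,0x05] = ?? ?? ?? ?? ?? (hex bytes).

MEM[0x1c,0x0b,0x17,0x06,0x05] = a4 99 a4 6c 44

  after D0: wrote 2B at 0x05 = 446c
  after D1: wrote 3B at 0x0a = 239944
  after D2: wrote 4B at 0x14 = b8199ba4
  after D3: wrote 4B at 0x19 = b8199ba4
query mem[0x1c]=0xa4, mem[0x0b]=0x99, mem[0x17]=0xa4, mem[0x06]=0x6c, mem[0x05]=0x44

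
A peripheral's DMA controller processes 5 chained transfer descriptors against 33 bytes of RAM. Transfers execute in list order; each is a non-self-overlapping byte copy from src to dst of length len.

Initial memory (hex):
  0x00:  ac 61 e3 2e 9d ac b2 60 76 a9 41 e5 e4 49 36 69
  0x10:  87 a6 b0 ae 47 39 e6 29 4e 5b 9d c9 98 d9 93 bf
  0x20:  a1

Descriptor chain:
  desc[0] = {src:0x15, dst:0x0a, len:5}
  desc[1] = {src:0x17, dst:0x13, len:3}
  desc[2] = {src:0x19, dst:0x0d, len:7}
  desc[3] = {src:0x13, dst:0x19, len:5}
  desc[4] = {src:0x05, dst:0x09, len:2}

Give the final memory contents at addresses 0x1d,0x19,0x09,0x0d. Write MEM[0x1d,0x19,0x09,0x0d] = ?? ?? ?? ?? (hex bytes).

MEM[0x1d,0x19,0x09,0x0d] = 29 bf ac 5b

D0: mem[0x0a..0x0e] <- [39 e6 29 4e 5b]
D1: mem[0x13..0x15] <- [29 4e 5b]
D2: mem[0x0d..0x13] <- [5b 9d c9 98 d9 93 bf]
D3: mem[0x19..0x1d] <- [bf 4e 5b e6 29]
D4: mem[0x09..0x0a] <- [ac b2]
query mem[0x1d]=0x29, mem[0x19]=0xbf, mem[0x09]=0xac, mem[0x0d]=0x5b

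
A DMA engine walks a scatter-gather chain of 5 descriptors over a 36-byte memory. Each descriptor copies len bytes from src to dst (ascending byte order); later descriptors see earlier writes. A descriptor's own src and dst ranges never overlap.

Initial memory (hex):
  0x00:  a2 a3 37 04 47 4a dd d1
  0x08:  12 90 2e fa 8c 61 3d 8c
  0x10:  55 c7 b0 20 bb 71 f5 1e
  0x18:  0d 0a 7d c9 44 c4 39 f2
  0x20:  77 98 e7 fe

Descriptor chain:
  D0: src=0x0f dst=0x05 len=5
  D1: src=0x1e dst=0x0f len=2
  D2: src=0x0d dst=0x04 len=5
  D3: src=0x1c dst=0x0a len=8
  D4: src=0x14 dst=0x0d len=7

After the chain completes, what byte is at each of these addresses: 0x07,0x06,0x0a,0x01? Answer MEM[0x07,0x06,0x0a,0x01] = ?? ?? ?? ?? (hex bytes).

D0: mem[0x05..0x09] <- [8c 55 c7 b0 20]
D1: mem[0x0f..0x10] <- [39 f2]
D2: mem[0x04..0x08] <- [61 3d 39 f2 c7]
D3: mem[0x0a..0x11] <- [44 c4 39 f2 77 98 e7 fe]
D4: mem[0x0d..0x13] <- [bb 71 f5 1e 0d 0a 7d]
query mem[0x07]=0xf2, mem[0x06]=0x39, mem[0x0a]=0x44, mem[0x01]=0xa3

MEM[0x07,0x06,0x0a,0x01] = f2 39 44 a3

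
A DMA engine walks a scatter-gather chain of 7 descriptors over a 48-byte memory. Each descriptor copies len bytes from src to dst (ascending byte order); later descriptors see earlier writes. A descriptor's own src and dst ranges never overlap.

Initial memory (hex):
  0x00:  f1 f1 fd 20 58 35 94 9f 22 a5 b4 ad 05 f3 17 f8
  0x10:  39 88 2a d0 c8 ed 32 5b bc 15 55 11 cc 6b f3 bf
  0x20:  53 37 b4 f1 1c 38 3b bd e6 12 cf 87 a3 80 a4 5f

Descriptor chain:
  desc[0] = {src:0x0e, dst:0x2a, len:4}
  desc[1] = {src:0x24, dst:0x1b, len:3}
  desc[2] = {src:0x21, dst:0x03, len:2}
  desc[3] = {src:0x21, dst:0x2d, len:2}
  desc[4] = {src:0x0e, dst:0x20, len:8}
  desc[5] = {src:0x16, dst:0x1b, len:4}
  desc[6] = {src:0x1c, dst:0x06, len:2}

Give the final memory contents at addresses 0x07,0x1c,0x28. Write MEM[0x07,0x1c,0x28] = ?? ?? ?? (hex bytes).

MEM[0x07,0x1c,0x28] = bc 5b e6

#0 dst[0x2a+4] := {0x17,0xf8,0x39,0x88}
#1 dst[0x1b+3] := {0x1c,0x38,0x3b}
#2 dst[0x03+2] := {0x37,0xb4}
#3 dst[0x2d+2] := {0x37,0xb4}
#4 dst[0x20+8] := {0x17,0xf8,0x39,0x88,0x2a,0xd0,0xc8,0xed}
#5 dst[0x1b+4] := {0x32,0x5b,0xbc,0x15}
#6 dst[0x06+2] := {0x5b,0xbc}
query mem[0x07]=0xbc, mem[0x1c]=0x5b, mem[0x28]=0xe6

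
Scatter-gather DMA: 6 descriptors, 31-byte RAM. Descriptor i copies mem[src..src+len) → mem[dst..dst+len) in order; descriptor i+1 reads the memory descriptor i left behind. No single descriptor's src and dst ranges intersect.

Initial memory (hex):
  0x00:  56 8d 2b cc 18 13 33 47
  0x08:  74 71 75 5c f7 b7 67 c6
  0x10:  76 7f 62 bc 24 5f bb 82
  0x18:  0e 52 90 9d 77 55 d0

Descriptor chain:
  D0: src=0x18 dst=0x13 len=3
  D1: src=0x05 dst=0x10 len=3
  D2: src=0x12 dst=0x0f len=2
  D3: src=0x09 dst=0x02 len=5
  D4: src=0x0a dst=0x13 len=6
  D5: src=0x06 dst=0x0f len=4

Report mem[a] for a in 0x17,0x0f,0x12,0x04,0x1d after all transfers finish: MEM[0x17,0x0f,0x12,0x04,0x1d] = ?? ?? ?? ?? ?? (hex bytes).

MEM[0x17,0x0f,0x12,0x04,0x1d] = 67 b7 71 5c 55

D0: mem[0x13..0x15] <- [0e 52 90]
D1: mem[0x10..0x12] <- [13 33 47]
D2: mem[0x0f..0x10] <- [47 0e]
D3: mem[0x02..0x06] <- [71 75 5c f7 b7]
D4: mem[0x13..0x18] <- [75 5c f7 b7 67 47]
D5: mem[0x0f..0x12] <- [b7 47 74 71]
query mem[0x17]=0x67, mem[0x0f]=0xb7, mem[0x12]=0x71, mem[0x04]=0x5c, mem[0x1d]=0x55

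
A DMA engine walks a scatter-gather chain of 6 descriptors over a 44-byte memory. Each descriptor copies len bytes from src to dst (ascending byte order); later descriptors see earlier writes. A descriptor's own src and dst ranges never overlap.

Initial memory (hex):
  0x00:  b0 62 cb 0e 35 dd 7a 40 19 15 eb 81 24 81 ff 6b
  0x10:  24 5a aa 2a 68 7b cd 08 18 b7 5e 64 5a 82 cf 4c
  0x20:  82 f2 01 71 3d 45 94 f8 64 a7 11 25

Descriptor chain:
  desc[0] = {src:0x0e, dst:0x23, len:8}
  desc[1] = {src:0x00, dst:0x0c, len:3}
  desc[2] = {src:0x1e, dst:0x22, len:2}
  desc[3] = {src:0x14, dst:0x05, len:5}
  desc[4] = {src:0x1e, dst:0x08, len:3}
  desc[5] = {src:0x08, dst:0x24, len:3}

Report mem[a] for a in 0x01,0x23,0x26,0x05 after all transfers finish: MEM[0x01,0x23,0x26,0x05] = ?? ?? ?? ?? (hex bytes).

[0] 0x0e->0x23 len=8 : ff 6b 24 5a aa 2a 68 7b
[1] 0x00->0x0c len=3 : b0 62 cb
[2] 0x1e->0x22 len=2 : cf 4c
[3] 0x14->0x05 len=5 : 68 7b cd 08 18
[4] 0x1e->0x08 len=3 : cf 4c 82
[5] 0x08->0x24 len=3 : cf 4c 82
query mem[0x01]=0x62, mem[0x23]=0x4c, mem[0x26]=0x82, mem[0x05]=0x68

MEM[0x01,0x23,0x26,0x05] = 62 4c 82 68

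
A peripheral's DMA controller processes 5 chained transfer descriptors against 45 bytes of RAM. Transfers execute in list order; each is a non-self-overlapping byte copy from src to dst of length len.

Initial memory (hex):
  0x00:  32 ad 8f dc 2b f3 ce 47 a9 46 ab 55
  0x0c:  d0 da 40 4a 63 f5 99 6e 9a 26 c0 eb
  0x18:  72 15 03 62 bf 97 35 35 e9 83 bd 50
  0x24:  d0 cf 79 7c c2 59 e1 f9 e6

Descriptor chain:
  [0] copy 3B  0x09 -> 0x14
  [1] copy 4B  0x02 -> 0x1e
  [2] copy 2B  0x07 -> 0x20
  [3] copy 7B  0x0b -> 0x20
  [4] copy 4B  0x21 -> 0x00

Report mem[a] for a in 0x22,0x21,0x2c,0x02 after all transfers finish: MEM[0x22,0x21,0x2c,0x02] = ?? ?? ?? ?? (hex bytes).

  after D0: wrote 3B at 0x14 = 46ab55
  after D1: wrote 4B at 0x1e = 8fdc2bf3
  after D2: wrote 2B at 0x20 = 47a9
  after D3: wrote 7B at 0x20 = 55d0da404a63f5
  after D4: wrote 4B at 0x00 = d0da404a
query mem[0x22]=0xda, mem[0x21]=0xd0, mem[0x2c]=0xe6, mem[0x02]=0x40

MEM[0x22,0x21,0x2c,0x02] = da d0 e6 40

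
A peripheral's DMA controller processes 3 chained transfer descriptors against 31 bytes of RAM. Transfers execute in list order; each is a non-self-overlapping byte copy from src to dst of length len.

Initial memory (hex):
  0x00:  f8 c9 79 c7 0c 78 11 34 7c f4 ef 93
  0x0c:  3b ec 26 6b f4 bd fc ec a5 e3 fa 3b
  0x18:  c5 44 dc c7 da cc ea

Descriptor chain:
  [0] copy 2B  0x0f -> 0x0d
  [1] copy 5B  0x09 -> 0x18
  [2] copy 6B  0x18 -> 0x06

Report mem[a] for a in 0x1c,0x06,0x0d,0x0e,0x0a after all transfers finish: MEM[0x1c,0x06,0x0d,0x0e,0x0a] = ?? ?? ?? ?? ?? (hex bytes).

  after D0: wrote 2B at 0x0d = 6bf4
  after D1: wrote 5B at 0x18 = f4ef933b6b
  after D2: wrote 6B at 0x06 = f4ef933b6bcc
query mem[0x1c]=0x6b, mem[0x06]=0xf4, mem[0x0d]=0x6b, mem[0x0e]=0xf4, mem[0x0a]=0x6b

MEM[0x1c,0x06,0x0d,0x0e,0x0a] = 6b f4 6b f4 6b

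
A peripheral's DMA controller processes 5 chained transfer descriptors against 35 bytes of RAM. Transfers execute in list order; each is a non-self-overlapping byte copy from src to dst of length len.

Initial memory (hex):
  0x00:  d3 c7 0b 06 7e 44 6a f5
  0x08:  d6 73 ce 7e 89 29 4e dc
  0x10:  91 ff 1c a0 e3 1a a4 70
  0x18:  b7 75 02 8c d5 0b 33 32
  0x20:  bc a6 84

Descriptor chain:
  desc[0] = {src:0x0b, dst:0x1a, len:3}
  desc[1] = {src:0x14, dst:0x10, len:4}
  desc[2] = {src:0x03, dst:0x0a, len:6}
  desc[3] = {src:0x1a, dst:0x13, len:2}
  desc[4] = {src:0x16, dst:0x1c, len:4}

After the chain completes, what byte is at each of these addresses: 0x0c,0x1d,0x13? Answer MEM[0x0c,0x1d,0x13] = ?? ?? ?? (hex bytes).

  after D0: wrote 3B at 0x1a = 7e8929
  after D1: wrote 4B at 0x10 = e31aa470
  after D2: wrote 6B at 0x0a = 067e446af5d6
  after D3: wrote 2B at 0x13 = 7e89
  after D4: wrote 4B at 0x1c = a470b775
query mem[0x0c]=0x44, mem[0x1d]=0x70, mem[0x13]=0x7e

MEM[0x0c,0x1d,0x13] = 44 70 7e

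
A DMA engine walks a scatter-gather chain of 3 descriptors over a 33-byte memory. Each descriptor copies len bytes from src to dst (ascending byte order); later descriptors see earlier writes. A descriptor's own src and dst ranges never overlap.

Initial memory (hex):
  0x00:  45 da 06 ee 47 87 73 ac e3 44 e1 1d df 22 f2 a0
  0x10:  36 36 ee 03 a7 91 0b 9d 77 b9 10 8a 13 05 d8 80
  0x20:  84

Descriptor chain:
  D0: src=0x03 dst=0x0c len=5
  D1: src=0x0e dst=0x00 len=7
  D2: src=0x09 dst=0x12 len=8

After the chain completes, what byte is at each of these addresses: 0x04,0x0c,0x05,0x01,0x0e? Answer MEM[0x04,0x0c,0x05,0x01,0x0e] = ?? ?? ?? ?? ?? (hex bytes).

MEM[0x04,0x0c,0x05,0x01,0x0e] = ee ee 03 73 87

[0] 0x03->0x0c len=5 : ee 47 87 73 ac
[1] 0x0e->0x00 len=7 : 87 73 ac 36 ee 03 a7
[2] 0x09->0x12 len=8 : 44 e1 1d ee 47 87 73 ac
query mem[0x04]=0xee, mem[0x0c]=0xee, mem[0x05]=0x03, mem[0x01]=0x73, mem[0x0e]=0x87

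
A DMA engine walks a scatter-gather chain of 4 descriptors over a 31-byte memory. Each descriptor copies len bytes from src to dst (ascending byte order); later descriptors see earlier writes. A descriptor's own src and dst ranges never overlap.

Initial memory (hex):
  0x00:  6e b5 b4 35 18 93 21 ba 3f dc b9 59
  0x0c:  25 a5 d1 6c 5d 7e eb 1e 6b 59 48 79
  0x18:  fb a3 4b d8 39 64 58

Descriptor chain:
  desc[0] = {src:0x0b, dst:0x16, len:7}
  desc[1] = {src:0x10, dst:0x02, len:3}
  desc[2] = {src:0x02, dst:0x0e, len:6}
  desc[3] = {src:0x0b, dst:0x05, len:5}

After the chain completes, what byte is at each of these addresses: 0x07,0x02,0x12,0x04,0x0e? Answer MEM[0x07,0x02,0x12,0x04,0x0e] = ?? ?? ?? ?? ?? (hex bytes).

  after D0: wrote 7B at 0x16 = 5925a5d16c5d7e
  after D1: wrote 3B at 0x02 = 5d7eeb
  after D2: wrote 6B at 0x0e = 5d7eeb9321ba
  after D3: wrote 5B at 0x05 = 5925a55d7e
query mem[0x07]=0xa5, mem[0x02]=0x5d, mem[0x12]=0x21, mem[0x04]=0xeb, mem[0x0e]=0x5d

MEM[0x07,0x02,0x12,0x04,0x0e] = a5 5d 21 eb 5d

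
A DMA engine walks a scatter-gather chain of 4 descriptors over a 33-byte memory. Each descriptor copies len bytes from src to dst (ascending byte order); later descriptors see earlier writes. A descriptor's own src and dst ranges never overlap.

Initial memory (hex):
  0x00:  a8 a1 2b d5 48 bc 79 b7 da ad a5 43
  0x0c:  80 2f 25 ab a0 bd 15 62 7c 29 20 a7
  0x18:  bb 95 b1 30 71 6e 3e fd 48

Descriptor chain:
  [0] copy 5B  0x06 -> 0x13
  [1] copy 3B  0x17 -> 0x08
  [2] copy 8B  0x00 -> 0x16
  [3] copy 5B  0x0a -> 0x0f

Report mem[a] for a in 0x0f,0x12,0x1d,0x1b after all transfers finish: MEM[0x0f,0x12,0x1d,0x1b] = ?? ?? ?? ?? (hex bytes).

#0 dst[0x13+5] := {0x79,0xb7,0xda,0xad,0xa5}
#1 dst[0x08+3] := {0xa5,0xbb,0x95}
#2 dst[0x16+8] := {0xa8,0xa1,0x2b,0xd5,0x48,0xbc,0x79,0xb7}
#3 dst[0x0f+5] := {0x95,0x43,0x80,0x2f,0x25}
query mem[0x0f]=0x95, mem[0x12]=0x2f, mem[0x1d]=0xb7, mem[0x1b]=0xbc

MEM[0x0f,0x12,0x1d,0x1b] = 95 2f b7 bc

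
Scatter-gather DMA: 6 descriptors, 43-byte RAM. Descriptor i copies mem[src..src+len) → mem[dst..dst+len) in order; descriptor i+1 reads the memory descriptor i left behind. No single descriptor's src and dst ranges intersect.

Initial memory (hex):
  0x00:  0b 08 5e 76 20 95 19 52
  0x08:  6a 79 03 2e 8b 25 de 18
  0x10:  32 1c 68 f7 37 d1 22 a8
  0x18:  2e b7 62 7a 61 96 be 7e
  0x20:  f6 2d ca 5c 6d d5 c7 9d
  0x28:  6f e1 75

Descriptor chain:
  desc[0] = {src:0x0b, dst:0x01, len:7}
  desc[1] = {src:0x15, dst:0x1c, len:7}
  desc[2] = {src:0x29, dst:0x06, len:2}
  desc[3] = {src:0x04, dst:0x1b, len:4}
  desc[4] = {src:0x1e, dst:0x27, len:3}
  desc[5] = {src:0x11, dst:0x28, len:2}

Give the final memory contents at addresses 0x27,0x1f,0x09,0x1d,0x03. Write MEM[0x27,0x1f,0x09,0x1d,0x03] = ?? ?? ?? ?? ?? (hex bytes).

MEM[0x27,0x1f,0x09,0x1d,0x03] = 75 2e 79 e1 25

D0: mem[0x01..0x07] <- [2e 8b 25 de 18 32 1c]
D1: mem[0x1c..0x22] <- [d1 22 a8 2e b7 62 7a]
D2: mem[0x06..0x07] <- [e1 75]
D3: mem[0x1b..0x1e] <- [de 18 e1 75]
D4: mem[0x27..0x29] <- [75 2e b7]
D5: mem[0x28..0x29] <- [1c 68]
query mem[0x27]=0x75, mem[0x1f]=0x2e, mem[0x09]=0x79, mem[0x1d]=0xe1, mem[0x03]=0x25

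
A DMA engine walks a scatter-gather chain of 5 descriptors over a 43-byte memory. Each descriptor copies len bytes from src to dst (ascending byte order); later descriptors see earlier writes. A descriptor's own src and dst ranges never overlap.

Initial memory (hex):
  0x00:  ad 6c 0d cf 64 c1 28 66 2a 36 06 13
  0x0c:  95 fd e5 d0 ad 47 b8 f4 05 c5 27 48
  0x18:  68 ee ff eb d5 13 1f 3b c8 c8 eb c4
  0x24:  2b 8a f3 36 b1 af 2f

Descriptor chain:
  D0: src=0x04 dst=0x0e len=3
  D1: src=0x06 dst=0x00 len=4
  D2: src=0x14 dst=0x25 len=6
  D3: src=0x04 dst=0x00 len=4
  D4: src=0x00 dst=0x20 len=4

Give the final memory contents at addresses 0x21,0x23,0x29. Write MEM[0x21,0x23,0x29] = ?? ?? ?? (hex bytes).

  after D0: wrote 3B at 0x0e = 64c128
  after D1: wrote 4B at 0x00 = 28662a36
  after D2: wrote 6B at 0x25 = 05c5274868ee
  after D3: wrote 4B at 0x00 = 64c12866
  after D4: wrote 4B at 0x20 = 64c12866
query mem[0x21]=0xc1, mem[0x23]=0x66, mem[0x29]=0x68

MEM[0x21,0x23,0x29] = c1 66 68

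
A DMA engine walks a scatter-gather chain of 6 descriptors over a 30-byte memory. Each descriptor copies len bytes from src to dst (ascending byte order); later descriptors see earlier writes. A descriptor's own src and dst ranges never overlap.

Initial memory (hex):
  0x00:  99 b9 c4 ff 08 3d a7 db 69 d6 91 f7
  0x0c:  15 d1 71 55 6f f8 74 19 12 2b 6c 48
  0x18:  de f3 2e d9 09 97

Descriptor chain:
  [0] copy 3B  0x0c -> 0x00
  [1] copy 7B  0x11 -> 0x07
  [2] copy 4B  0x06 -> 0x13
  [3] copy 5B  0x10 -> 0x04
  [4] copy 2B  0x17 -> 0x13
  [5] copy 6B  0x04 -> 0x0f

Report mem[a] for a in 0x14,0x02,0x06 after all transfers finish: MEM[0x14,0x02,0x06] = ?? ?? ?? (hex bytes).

  after D0: wrote 3B at 0x00 = 15d171
  after D1: wrote 7B at 0x07 = f87419122b6c48
  after D2: wrote 4B at 0x13 = a7f87419
  after D3: wrote 5B at 0x04 = 6ff874a7f8
  after D4: wrote 2B at 0x13 = 48de
  after D5: wrote 6B at 0x0f = 6ff874a7f819
query mem[0x14]=0x19, mem[0x02]=0x71, mem[0x06]=0x74

MEM[0x14,0x02,0x06] = 19 71 74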